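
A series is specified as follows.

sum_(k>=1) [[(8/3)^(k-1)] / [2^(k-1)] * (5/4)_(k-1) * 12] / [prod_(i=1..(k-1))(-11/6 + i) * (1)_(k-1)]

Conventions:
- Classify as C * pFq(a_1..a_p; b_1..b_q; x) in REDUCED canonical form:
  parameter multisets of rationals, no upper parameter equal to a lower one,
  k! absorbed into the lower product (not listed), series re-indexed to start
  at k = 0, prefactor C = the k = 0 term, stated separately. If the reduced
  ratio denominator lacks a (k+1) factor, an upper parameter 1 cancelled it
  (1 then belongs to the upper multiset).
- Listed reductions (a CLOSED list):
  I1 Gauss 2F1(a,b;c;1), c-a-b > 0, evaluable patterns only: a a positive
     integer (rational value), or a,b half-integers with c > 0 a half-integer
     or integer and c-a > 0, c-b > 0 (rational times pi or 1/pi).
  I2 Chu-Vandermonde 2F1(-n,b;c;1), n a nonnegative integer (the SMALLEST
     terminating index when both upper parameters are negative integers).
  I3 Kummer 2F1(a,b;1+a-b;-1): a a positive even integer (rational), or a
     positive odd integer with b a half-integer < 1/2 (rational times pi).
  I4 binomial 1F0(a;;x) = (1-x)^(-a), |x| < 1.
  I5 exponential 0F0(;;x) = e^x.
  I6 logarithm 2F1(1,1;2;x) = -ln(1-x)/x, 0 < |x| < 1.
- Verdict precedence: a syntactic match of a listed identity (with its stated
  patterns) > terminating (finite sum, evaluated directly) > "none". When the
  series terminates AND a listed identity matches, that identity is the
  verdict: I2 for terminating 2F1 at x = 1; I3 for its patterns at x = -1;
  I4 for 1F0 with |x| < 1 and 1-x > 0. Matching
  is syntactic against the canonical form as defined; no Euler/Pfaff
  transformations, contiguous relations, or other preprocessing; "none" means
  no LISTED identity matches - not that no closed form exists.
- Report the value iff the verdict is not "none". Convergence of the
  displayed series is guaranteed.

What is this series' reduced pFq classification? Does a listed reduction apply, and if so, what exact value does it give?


Prefactor 12, argument 4/3: 1F1 with upper {5/4} over lower {-5/6}. Verdict: no listed reduction: x = 4/3 and upper {5/4} fail every I1-I6 pattern.

Key step: from the first term 12: the two k-th powers (C = 12, x = 4/3) combine into one argument.
Adjacent-term ratio: r(k) = (4/3) * (k+5/4) / [(k-5/6) (k+1)] - poly over poly, x = (4/3) from leading terms; C = 12 at k = 0.


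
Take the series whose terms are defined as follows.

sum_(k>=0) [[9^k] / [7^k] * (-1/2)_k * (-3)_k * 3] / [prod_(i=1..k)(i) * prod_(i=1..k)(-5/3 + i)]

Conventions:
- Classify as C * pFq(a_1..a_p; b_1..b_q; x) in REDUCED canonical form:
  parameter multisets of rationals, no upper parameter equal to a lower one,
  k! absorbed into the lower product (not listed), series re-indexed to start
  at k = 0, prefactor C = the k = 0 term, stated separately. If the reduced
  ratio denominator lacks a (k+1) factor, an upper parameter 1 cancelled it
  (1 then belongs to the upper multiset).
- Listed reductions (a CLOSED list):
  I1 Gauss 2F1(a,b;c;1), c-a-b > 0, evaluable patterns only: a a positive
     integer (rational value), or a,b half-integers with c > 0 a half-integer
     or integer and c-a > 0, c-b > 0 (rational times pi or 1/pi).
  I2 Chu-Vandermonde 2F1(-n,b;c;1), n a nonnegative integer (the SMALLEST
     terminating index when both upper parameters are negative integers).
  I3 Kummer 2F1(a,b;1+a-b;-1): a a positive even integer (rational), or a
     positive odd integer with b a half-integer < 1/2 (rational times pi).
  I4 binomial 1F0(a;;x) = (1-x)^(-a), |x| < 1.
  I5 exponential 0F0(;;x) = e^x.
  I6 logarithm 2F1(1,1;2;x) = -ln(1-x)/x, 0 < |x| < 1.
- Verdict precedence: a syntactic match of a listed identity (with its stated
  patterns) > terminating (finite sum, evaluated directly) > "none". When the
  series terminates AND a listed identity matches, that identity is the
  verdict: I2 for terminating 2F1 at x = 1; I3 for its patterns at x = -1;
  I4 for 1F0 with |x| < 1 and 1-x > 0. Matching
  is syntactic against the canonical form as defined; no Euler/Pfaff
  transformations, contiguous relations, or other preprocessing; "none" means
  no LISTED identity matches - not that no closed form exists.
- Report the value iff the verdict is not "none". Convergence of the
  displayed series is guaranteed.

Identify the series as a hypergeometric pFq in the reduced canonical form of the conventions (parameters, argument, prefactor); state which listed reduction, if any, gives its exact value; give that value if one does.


This is 3 * 2F1(-3, -1/2; -2/3; 9/7) in reduced canonical form. Verdict: terminating - upper parameter -3 makes this a finite sum (last index 3), evaluated exactly. Value: 65613/21952.

Structural cue: t_0 = 3 here, and the lower running product (C = 3) is a rising factorial.
Ratio: r(k) = (9/7) * (k-3) (k-1/2) / [(k-2/3) (k+1)] - rational in k. x = (9/7); t_0 = 3; negate the roots.


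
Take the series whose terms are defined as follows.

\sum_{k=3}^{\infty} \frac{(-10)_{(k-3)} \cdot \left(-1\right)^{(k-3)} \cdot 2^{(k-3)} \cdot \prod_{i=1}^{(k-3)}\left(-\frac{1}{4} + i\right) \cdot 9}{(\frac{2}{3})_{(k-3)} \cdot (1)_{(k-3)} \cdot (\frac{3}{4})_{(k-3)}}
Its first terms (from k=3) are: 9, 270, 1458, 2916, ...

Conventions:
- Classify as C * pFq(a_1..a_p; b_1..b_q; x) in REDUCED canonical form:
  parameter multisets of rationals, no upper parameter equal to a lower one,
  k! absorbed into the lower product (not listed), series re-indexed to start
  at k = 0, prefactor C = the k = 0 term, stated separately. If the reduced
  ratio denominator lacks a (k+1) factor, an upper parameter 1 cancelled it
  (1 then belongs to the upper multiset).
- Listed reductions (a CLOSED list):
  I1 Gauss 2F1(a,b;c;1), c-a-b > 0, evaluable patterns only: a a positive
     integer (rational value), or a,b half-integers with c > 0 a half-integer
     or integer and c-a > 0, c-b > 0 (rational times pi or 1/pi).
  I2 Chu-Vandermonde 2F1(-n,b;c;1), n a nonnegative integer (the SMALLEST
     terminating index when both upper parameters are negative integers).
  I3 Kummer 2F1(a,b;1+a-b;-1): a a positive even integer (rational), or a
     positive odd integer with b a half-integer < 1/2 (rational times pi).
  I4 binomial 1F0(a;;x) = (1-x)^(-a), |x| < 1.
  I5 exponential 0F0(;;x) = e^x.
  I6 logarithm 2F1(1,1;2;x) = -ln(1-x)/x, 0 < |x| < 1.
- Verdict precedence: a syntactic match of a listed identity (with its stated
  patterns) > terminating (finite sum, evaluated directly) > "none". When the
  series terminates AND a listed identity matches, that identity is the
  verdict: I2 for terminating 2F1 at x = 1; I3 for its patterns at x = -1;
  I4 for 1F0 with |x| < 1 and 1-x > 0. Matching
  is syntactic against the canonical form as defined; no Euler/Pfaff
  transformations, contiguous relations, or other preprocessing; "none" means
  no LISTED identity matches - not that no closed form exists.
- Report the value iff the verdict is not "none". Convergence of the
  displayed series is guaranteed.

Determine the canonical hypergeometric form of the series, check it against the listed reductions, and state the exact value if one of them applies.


At argument -2: a 1F1 with upper {-10}, lower {\frac{2}{3}}, scaled by C = 9. Verdict: terminating. (-10)_k vanishes past k = 10, leaving a 11-term sum, computed directly. Hence: \frac{2658413542419}{283758475}.

First insight: with t_0 = 9, the (-1)^k factor (C = 9) folds into the argument's sign.
Term ratio: r(k) = -2 * (k-10) / [(k+\frac{2}{3}) (k+1)] - rational in k. x = -2; t_0 = 9; negate the roots.


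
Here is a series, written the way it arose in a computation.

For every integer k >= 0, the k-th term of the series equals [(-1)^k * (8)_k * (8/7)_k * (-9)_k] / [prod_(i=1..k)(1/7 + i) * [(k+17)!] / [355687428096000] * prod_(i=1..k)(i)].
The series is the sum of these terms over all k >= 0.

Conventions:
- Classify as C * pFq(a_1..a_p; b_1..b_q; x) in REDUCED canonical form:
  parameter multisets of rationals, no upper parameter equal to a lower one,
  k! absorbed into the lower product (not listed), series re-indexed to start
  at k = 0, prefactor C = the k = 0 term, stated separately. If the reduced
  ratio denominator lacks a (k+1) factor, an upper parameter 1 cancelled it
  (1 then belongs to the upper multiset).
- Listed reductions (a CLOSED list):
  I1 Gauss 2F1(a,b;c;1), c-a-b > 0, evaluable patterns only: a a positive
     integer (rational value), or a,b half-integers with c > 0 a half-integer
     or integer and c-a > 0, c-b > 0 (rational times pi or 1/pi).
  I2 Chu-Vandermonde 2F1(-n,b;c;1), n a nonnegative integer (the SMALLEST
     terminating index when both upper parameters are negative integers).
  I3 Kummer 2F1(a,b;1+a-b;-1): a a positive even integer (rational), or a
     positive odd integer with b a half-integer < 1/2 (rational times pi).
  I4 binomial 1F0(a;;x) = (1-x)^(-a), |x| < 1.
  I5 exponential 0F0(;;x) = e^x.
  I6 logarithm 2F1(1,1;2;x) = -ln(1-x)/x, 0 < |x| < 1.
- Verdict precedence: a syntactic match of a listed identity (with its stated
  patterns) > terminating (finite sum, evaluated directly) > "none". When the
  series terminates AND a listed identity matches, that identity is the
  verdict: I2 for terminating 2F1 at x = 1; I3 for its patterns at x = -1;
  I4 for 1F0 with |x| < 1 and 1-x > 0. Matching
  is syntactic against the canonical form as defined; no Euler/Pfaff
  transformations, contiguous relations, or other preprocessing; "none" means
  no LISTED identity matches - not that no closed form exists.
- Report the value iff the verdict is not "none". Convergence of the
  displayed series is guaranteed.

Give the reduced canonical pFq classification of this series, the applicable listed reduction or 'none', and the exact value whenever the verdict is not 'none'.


Prefactor 1, argument -1: 2F1 with upper {-9, 8} over lower {18}. Verdict (x = -1): Kummer's theorem (I3) applies (x = -1; c = 18 equals 1+a-b for upper {-9, 8}: listed pattern). Hence: 34.

The tell: from the first term 1: the denominator's factorial ratio (C = 1) is a lower Pochhammer.
Ratio: r(k) = (-1) * (k-9) (k+8) / [(k+18) (k+1)] ; factor over Q: parameters, x = (-1), and C = 1.


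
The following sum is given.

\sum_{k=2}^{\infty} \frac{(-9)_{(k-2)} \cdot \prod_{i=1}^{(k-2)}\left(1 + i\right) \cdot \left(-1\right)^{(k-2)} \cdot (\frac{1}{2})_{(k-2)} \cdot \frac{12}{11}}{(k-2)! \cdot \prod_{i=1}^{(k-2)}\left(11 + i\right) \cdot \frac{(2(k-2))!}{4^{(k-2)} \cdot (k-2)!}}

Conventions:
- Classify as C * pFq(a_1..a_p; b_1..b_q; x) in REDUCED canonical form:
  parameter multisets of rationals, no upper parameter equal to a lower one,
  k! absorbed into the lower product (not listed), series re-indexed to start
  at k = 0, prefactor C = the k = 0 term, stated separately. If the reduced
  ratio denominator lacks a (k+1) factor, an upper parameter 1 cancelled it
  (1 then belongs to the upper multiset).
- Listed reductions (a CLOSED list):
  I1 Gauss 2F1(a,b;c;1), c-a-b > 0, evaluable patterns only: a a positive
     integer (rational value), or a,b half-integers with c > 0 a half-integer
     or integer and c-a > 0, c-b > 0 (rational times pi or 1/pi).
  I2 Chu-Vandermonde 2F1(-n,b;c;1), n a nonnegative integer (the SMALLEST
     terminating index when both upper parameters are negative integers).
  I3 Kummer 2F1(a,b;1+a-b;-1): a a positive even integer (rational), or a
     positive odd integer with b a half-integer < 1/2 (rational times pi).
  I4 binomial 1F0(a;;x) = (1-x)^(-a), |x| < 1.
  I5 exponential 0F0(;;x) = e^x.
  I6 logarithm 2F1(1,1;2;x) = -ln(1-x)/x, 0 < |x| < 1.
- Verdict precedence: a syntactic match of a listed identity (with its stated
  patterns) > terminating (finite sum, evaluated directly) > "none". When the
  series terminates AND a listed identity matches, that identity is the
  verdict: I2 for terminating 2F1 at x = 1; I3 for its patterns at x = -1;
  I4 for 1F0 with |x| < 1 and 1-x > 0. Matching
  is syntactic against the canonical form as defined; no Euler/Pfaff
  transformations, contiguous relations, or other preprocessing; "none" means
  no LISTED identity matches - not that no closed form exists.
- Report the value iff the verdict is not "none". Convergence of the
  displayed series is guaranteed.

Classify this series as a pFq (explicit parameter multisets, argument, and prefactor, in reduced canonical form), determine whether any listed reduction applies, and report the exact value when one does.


x = -1 here; the reduced form reads 2F1, upper {-9, 2}, lower {12}, C = \frac{12}{11}. Verdict at x = -1: the Kummer evaluation I3 matches (x = -1; c = 12 equals 1+a-b for upper {-9, 2}: listed pattern). Hence: 6.

Structural cue: t_0 = \frac{12}{11} here, and the lower running product (C = 12/11, x = -1) is a rising factorial.
Step ratio: r(k) = -1 * (k-9) (k+2) / [(k+12) (k+1)] - poly over poly, x = -1 from leading terms; C = \frac{12}{11} at k = 0.


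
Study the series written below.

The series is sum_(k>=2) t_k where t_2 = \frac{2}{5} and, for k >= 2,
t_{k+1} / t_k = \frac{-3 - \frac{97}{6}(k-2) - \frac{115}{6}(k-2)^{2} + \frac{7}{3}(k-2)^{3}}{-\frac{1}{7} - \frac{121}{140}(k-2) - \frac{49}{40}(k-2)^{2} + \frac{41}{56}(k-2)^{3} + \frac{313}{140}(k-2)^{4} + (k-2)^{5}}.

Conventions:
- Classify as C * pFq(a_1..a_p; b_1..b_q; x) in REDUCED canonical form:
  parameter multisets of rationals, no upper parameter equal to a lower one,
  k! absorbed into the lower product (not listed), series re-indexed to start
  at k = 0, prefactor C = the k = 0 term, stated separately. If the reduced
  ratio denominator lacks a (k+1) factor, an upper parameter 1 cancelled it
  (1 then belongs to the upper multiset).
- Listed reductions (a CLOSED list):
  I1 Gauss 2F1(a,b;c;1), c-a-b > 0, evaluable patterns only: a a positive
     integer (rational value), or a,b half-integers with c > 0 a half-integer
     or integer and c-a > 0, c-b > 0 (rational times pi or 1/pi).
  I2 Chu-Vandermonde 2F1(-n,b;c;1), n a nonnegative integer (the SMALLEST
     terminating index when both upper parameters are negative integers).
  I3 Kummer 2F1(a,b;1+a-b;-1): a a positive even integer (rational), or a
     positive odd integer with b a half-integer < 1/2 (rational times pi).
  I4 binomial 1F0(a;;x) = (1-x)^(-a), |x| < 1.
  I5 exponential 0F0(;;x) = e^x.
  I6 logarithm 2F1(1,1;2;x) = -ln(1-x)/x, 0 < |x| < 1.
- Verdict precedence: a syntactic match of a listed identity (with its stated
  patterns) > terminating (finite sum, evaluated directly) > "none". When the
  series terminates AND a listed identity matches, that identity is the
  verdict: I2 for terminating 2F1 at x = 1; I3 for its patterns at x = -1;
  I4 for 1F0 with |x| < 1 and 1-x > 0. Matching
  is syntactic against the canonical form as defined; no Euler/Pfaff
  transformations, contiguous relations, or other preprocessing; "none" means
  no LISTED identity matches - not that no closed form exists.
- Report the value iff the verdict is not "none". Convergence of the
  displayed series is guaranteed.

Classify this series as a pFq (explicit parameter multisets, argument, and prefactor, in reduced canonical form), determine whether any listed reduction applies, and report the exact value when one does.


Canonical form: C = \frac{2}{5} times 1F2 with upper {-9}, lower {-\frac{4}{5}, \frac{5}{4}}, x = \frac{7}{3}. Verdict: terminating. (-9)_k vanishes past k = 9, leaving a 10-term sum, computed directly. Hence: -\frac{9962199051606899332}{7466442874593230385}.

The tell: with t_0 = \frac{2}{5}, the parameter 2/7 appears in both the upper and lower lists and cancels (alongside the other common factor).
Adjacent-term ratio: r(k) = \frac{7}{3} * (k-9) / [(k-\frac{4}{5}) (k+\frac{5}{4}) (k+1)] - poly over poly, x = \frac{7}{3} from leading terms; C = \frac{2}{5} at k = 0.


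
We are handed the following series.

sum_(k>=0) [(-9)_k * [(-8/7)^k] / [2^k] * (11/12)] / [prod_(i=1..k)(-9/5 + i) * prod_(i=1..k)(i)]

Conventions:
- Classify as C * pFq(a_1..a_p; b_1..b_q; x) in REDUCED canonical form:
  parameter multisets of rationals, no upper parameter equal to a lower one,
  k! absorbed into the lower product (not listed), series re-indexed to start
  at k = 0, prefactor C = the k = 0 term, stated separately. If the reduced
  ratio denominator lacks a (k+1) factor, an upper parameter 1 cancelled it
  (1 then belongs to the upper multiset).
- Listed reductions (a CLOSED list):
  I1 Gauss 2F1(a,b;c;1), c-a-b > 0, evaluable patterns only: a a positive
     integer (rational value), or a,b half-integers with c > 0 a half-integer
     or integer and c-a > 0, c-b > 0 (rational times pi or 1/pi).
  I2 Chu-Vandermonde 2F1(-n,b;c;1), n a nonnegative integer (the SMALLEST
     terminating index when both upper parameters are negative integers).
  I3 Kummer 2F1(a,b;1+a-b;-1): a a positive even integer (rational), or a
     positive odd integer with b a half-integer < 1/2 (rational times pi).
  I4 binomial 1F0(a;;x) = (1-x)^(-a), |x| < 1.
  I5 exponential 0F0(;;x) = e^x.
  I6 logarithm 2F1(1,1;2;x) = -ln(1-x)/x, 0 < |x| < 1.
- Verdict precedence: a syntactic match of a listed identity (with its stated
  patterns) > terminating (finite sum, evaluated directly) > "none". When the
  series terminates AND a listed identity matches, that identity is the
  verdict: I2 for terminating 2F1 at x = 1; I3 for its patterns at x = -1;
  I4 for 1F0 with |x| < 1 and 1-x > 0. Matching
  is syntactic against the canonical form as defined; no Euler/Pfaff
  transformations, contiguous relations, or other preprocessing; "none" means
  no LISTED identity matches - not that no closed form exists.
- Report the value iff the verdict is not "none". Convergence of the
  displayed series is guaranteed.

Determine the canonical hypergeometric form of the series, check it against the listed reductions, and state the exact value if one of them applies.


With C = 11/12: the canonical form is 1F1(-9; -4/5; -4/7). Verdict: terminating - upper -9 stops the sum at k = 9; the 10 terms are added exactly. Sum: -10069638946762309/55325037318642.

Structural cue: t_0 = 11/12 here, and the lower running product (prefactor 11/12) is a rising factorial.
Step ratio: r(k) = (-4/7) * (k-9) / [(k-4/5) (k+1)] ; factor over Q: parameters, x = (-4/7), and C = 11/12.


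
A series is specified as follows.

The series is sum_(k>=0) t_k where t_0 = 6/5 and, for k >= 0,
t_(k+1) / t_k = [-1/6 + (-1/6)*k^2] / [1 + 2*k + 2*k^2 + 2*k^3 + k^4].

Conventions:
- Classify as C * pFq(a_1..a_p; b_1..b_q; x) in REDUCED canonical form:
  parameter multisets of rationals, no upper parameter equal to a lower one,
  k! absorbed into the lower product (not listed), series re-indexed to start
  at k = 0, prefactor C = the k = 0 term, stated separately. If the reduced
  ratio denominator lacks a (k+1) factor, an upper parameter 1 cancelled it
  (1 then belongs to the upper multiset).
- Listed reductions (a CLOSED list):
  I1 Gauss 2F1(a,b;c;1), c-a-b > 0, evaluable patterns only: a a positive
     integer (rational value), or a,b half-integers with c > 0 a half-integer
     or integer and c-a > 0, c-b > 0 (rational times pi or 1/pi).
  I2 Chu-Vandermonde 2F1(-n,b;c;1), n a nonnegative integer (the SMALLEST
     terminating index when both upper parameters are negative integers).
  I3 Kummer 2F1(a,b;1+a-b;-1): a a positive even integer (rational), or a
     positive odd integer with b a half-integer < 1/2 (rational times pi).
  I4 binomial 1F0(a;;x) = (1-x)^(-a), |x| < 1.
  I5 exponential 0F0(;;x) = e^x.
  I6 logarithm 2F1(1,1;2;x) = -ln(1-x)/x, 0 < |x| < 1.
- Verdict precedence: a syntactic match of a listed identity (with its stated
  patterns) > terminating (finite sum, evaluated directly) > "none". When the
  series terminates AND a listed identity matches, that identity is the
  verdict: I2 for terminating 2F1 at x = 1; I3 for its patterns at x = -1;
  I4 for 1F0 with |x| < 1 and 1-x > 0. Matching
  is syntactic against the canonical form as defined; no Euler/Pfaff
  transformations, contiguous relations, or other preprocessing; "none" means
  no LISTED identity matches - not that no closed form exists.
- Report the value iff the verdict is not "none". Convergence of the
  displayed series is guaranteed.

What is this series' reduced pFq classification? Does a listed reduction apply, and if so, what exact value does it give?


Classification (C = 6/5): 0F1 with upper {-}, lower {1}, argument x = -1/6. Verdict: none. No listed pattern accepts 0F1(-; 1; -1/6).

First insight: with t_0 = 6/5, factor the ratio over Q (C = 6/5): negated roots = parameters.
Term ratio: r(k) = (-1/6) * 1 / [(k+1) (k+1)] - rational in k. x = (-1/6); t_0 = 6/5; negate the roots.


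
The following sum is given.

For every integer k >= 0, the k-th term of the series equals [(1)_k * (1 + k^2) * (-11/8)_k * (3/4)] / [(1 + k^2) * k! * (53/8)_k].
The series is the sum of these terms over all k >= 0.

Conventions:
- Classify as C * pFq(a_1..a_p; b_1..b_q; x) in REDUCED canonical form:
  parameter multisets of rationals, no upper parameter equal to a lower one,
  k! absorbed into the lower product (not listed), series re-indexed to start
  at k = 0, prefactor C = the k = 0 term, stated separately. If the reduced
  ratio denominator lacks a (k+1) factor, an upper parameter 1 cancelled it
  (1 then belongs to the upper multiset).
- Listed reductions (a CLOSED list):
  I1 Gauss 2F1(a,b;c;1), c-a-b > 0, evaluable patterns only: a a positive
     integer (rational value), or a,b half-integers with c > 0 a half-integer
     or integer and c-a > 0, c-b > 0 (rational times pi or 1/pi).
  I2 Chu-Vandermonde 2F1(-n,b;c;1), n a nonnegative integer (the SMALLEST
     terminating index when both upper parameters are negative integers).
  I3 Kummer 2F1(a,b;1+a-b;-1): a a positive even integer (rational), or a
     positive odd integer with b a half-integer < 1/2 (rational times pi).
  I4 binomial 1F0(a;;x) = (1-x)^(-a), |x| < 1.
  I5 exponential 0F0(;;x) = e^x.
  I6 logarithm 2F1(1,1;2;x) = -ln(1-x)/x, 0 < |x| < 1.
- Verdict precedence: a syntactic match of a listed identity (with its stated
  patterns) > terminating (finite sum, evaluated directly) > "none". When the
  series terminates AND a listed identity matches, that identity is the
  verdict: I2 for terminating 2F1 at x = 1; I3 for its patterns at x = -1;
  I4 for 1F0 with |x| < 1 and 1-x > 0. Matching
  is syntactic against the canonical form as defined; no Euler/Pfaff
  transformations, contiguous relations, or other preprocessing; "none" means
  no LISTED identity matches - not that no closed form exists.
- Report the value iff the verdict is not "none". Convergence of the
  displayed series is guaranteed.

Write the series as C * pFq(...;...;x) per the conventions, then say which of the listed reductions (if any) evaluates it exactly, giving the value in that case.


x = 1 here; the reduced form reads 2F1, upper {-11/8, 1}, lower {53/8}, C = 3/4. Verdict: Gauss's theorem (I1) applies (x = 1: the Gamma ratio telescopes since c-a-b = 7 > 0 and a = 1 in Z>0). Exact value: 135/224.

Key observation: t_0 being 3/4, k^2 + 1 divides numerator and denominator alike; C = 3/4, x = 1 after cancelling.
Term ratio: r(k) = 1 * (k-11/8) (k+1) / [(k+53/8) (k+1)] - rational in k. x = 1; t_0 = 3/4; negate the roots.


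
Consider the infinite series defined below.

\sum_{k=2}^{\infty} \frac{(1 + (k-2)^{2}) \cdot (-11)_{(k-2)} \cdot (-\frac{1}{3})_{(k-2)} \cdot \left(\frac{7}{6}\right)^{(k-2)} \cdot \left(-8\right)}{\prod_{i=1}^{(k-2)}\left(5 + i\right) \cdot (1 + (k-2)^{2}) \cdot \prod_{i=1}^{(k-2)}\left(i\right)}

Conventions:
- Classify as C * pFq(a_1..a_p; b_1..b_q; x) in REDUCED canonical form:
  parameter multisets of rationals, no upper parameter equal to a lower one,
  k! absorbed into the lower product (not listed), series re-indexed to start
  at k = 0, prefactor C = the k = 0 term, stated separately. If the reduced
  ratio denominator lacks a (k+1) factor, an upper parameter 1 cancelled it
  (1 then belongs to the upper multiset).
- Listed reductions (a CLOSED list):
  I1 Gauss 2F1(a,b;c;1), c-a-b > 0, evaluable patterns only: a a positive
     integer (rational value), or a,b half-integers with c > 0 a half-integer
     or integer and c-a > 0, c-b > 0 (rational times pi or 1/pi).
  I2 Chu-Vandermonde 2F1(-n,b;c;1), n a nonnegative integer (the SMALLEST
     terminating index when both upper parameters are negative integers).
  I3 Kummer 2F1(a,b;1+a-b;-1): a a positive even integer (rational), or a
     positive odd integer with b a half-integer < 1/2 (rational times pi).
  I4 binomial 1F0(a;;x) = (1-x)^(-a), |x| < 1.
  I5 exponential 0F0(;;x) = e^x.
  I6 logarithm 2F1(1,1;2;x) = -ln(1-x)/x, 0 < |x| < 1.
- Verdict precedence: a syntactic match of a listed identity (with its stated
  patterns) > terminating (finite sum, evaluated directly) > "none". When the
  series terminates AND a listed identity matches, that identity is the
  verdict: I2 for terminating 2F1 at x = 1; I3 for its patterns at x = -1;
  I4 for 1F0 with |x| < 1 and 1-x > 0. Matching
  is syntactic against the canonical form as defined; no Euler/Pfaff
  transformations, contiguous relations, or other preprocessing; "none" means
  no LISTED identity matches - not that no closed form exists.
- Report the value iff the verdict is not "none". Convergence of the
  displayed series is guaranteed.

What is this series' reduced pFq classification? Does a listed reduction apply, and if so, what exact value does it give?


With C = -8: the canonical form is 2F1(-11, -\frac{1}{3}; 6; \frac{7}{6}). Verdict: terminating. (-11)_k vanishes past k = 11, leaving a 12-term sum, computed directly. Sum: -\frac{4820694857700896735}{406047814880587776}.

Key observation: from the first term -8: the product of the first k integers (C = -8, x = 7/6) is k!.
Step ratio: r(k) = \frac{7}{6} * (k-11) (k-\frac{1}{3}) / [(k+6) (k+1)] - rational in k, leading ratio \frac{7}{6}; with t_0 = -8, classification follows.


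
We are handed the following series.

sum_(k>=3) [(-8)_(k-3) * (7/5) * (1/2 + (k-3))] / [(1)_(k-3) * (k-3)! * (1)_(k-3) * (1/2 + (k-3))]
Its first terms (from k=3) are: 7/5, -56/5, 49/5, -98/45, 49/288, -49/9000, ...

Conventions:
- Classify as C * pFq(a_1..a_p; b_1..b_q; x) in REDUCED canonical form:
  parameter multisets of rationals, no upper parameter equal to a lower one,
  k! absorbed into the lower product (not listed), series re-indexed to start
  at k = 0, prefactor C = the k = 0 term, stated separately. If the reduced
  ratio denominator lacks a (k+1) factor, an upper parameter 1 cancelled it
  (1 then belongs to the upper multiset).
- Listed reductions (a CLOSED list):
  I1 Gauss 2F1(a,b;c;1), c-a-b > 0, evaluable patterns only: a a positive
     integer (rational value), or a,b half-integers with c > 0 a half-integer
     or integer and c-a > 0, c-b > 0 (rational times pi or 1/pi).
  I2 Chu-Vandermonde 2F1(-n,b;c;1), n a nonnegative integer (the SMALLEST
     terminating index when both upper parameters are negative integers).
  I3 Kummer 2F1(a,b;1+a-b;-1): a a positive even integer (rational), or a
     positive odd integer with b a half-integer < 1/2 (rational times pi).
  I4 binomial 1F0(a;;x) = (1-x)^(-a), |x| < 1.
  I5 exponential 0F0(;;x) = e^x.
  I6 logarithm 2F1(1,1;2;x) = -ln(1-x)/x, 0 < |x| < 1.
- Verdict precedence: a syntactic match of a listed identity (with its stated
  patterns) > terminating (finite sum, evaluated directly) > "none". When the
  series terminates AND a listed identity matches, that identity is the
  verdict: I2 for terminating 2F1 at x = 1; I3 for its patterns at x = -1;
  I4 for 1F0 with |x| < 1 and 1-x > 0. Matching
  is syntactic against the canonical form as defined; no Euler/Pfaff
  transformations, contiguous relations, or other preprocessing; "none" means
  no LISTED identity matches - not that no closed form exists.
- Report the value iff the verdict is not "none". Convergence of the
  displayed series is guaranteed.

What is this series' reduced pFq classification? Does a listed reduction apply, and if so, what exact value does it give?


At argument 1: a 1F2 with upper {-8}, lower {1, 1}, scaled by C = 7/5. Verdict: terminating. With -8 upstairs the series is a 9-term polynomial sum; evaluated term by term. Hence: -111311299/55296000.

The tell: t_0 = 7/5 here, and the factor k + 1/2 cancels (top and bottom), leaving C = 7/5, x = 1.
Consecutive-term ratio: r(k) = 1 * (k-8) / [(k+1) (k+1) (k+1)] - rational in k. x = 1; t_0 = 7/5; negate the roots.


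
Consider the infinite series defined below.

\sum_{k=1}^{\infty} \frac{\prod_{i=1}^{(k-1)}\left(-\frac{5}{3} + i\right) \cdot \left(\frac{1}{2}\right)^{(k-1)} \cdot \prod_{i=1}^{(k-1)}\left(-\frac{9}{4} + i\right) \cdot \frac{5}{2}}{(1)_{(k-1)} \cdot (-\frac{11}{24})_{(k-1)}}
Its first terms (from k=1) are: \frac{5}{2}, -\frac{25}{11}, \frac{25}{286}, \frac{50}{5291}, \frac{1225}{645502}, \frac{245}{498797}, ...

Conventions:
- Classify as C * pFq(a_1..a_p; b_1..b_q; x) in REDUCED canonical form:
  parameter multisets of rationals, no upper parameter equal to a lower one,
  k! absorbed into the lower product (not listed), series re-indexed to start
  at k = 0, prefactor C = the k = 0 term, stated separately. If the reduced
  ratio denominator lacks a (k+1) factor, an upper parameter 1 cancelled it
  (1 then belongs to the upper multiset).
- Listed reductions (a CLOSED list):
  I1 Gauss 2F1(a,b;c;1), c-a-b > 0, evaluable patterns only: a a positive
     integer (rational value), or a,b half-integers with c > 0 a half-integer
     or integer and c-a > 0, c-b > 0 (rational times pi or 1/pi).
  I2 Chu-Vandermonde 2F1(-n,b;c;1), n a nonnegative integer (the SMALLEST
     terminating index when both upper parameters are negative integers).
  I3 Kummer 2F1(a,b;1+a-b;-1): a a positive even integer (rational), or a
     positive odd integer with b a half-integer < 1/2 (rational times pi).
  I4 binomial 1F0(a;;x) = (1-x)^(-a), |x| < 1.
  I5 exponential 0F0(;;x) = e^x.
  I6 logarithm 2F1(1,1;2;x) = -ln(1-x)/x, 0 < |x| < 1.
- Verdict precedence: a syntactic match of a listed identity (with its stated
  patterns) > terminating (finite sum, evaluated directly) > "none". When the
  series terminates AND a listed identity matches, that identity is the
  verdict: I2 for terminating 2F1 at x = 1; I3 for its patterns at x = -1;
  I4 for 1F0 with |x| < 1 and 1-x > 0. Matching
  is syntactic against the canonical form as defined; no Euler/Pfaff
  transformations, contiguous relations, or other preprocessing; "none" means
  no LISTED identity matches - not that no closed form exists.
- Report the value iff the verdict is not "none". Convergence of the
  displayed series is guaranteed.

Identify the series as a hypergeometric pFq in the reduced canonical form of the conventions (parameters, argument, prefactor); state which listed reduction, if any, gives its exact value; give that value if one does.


First insight: x = \frac{1}{2} and (1)_k (prefactor 5/2) is k! itself.
Step ratio: r(k) = \frac{1}{2} * (k-\frac{5}{4}) (k-\frac{2}{3}) / [(k-\frac{11}{24}) (k+1)] - rational in k. x = \frac{1}{2}; t_0 = \frac{5}{2}; negate the roots.

This is \frac{5}{2} * 2F1(-\frac{5}{4}, -\frac{2}{3}; -\frac{11}{24}; \frac{1}{2}) in reduced canonical form. Verdict: none - at argument \frac{1}{2} the multisets {-\frac{5}{4}, -\frac{2}{3}} ; {-\frac{11}{24}} match no listed identity.


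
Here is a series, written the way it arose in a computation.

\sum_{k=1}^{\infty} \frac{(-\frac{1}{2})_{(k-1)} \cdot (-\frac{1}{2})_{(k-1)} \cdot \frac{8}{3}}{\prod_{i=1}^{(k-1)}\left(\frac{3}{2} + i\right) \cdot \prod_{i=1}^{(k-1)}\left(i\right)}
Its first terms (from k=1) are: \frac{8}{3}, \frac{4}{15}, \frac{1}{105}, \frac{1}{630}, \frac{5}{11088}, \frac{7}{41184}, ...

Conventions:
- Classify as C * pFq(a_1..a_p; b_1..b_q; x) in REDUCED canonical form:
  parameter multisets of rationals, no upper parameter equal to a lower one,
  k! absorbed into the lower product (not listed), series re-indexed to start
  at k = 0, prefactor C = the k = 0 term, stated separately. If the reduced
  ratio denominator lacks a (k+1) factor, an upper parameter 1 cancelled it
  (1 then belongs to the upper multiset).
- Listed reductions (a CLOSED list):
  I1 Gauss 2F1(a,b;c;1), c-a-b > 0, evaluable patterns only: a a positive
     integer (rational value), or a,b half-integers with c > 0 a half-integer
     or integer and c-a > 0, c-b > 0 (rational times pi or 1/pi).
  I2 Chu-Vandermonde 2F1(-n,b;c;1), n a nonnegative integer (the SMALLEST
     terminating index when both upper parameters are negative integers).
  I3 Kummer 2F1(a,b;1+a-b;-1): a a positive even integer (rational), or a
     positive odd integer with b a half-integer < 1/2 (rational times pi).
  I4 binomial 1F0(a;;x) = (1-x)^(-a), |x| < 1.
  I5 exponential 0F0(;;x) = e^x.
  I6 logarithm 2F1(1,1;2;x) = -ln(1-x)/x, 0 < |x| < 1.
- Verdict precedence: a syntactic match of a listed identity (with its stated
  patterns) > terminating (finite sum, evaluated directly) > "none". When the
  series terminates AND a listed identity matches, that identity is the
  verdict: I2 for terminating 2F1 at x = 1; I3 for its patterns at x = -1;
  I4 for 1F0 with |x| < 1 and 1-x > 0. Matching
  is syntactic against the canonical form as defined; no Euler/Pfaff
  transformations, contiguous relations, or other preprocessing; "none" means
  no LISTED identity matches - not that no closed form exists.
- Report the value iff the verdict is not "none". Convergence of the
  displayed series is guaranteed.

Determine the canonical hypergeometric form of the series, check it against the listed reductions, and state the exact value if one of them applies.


Reduced: x = 1, 2F1, upper = {-\frac{1}{2}, -\frac{1}{2}}, lower = {\frac{5}{2}}, C = \frac{8}{3}. Verdict: this is Gauss's theorem I1 (half-integer case) (x = 1; upper {-\frac{1}{2}, -\frac{1}{2}} half-integers, c = \frac{5}{2} in the evaluable pattern). Exact value: \frac{15}{16} \cdot \pi.

Structural cue: t_0 = \frac{8}{3} here, and the lower running product (C = 8/3) is a rising factorial.
Adjacent-term ratio: r(k) = 1 * (k-\frac{1}{2}) (k-\frac{1}{2}) / [(k+\frac{5}{2}) (k+1)] ; factor over Q: parameters, x = 1, and C = \frac{8}{3}.


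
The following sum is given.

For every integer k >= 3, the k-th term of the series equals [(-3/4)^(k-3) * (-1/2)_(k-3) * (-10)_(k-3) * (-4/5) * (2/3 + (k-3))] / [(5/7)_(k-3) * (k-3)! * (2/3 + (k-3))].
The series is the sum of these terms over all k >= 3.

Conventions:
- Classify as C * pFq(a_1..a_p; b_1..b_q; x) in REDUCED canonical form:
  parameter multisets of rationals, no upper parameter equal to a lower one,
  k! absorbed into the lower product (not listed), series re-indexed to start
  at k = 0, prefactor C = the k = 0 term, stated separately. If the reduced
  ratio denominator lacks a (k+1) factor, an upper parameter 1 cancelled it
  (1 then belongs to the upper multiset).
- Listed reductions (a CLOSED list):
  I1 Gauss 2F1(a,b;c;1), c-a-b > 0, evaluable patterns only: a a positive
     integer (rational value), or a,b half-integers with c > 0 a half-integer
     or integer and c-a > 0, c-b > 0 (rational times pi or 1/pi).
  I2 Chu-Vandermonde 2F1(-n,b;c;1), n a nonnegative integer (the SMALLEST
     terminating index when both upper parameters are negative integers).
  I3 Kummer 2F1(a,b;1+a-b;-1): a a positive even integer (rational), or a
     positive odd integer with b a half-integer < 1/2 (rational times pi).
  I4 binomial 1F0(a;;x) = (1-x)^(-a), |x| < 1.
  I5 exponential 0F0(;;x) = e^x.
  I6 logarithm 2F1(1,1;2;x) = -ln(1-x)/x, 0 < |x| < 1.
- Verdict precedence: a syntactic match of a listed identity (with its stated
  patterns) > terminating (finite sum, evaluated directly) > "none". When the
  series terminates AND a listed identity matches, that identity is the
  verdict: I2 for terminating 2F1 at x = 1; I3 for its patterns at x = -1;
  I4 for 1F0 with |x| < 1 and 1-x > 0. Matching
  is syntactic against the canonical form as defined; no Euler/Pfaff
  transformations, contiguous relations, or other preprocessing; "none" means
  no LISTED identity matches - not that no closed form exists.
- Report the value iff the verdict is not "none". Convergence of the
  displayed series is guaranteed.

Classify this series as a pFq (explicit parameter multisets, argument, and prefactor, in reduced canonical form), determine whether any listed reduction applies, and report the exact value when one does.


First insight: t_0 being -4/5, the factor k + 2/3 cancels (top and bottom), leaving C = -4/5, x = -3/4.
Adjacent-term ratio: r(k) = (-3/4) * (k-10) (k-1/2) / [(k+5/7) (k+1)] - rational in k. x = (-3/4); t_0 = -4/5; negate the roots.

At argument -3/4: a 2F1 with upper {-10, -1/2}, lower {5/7}, scaled by C = -4/5. Verdict: terminating. With -10 upstairs the series is a 11-term polynomial sum; evaluated term by term. Sum: 111123412012497880747/5352999160423383040.


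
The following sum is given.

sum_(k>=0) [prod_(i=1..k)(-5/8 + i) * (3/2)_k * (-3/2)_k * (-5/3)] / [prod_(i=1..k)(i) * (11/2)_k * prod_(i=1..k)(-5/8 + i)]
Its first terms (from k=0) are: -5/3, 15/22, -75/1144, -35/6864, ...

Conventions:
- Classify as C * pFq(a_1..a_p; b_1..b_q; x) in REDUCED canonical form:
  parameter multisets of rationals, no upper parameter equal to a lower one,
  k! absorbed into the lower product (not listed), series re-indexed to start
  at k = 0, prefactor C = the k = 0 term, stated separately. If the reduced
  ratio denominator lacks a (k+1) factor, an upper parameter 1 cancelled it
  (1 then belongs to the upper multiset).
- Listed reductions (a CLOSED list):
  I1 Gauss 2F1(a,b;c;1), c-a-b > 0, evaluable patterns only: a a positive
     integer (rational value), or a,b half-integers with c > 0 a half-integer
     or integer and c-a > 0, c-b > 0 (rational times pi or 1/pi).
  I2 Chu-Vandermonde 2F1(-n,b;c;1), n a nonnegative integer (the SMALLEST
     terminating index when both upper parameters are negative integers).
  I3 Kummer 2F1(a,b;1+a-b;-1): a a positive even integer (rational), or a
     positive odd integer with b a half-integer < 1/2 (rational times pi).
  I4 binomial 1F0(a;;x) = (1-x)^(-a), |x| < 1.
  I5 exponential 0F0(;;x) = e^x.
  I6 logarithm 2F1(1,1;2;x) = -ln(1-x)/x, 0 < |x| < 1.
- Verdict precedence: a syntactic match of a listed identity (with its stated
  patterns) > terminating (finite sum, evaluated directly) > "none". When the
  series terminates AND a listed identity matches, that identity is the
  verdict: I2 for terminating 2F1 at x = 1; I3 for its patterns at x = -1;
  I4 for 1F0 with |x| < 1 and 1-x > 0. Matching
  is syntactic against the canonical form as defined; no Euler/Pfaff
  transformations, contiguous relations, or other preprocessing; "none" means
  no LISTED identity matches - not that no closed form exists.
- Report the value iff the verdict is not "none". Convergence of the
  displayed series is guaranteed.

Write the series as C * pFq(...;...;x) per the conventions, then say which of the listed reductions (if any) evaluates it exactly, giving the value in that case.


Classification (C = -5/3): 2F1 with upper {-3/2, 3/2}, lower {11/2}, argument x = 1. Verdict: this is the half-integer Gauss pattern (I1) (x = 1; upper {-3/2, 3/2} half-integers, c = 11/2 in the evaluable pattern). Its exact value is (-11025/32768) * pi.

Key step: with t_0 = -5/3, the product of the first k integers (prefactor -5/3) is k!.
Step ratio: r(k) = 1 * (k-3/2) (k+3/2) / [(k+11/2) (k+1)] - rational; roots negated = parameters, x = 1, C = -5/3.


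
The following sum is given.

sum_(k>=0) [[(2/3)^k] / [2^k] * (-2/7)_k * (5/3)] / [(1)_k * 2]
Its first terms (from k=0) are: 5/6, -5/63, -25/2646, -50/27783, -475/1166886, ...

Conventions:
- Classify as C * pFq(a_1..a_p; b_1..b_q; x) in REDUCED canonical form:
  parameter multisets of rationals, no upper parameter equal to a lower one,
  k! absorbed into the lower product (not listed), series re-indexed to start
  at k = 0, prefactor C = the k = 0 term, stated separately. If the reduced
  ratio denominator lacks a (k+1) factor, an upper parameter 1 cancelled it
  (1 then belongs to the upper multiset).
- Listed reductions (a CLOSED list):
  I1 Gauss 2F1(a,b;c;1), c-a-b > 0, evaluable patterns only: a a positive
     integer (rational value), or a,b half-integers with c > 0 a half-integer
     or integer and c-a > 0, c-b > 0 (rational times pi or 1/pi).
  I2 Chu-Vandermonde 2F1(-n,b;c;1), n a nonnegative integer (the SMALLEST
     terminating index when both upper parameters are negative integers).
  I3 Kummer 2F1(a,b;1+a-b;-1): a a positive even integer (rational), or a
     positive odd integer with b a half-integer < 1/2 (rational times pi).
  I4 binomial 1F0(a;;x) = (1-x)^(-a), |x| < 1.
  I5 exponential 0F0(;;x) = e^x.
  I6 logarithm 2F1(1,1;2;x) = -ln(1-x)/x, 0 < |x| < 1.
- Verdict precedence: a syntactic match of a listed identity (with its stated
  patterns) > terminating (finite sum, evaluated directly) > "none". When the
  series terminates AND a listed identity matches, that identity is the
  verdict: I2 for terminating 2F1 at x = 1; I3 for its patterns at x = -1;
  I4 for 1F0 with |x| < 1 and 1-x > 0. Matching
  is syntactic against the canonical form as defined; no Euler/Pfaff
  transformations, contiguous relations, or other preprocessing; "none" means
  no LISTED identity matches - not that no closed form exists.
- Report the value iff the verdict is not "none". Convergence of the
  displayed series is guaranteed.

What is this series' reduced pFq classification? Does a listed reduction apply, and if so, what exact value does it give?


With C = 5/6: the canonical form is 1F0(-2/7; -; 1/3). Verdict (x = 1/3): binomial (I4) applies (the 1F0 binomial series: exponent 2/7, x = 1/3). Exact value: (5/6) * (2/3)^(2/7).

Key observation: t_0 = 5/6 here, and the constant factors (C = 5/6, x = 1/3) combine into one prefactor.
Term ratio: r(k) = (1/3) * (k-2/7) / [(k+1)] - rational in k. x = (1/3); t_0 = 5/6; negate the roots.
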